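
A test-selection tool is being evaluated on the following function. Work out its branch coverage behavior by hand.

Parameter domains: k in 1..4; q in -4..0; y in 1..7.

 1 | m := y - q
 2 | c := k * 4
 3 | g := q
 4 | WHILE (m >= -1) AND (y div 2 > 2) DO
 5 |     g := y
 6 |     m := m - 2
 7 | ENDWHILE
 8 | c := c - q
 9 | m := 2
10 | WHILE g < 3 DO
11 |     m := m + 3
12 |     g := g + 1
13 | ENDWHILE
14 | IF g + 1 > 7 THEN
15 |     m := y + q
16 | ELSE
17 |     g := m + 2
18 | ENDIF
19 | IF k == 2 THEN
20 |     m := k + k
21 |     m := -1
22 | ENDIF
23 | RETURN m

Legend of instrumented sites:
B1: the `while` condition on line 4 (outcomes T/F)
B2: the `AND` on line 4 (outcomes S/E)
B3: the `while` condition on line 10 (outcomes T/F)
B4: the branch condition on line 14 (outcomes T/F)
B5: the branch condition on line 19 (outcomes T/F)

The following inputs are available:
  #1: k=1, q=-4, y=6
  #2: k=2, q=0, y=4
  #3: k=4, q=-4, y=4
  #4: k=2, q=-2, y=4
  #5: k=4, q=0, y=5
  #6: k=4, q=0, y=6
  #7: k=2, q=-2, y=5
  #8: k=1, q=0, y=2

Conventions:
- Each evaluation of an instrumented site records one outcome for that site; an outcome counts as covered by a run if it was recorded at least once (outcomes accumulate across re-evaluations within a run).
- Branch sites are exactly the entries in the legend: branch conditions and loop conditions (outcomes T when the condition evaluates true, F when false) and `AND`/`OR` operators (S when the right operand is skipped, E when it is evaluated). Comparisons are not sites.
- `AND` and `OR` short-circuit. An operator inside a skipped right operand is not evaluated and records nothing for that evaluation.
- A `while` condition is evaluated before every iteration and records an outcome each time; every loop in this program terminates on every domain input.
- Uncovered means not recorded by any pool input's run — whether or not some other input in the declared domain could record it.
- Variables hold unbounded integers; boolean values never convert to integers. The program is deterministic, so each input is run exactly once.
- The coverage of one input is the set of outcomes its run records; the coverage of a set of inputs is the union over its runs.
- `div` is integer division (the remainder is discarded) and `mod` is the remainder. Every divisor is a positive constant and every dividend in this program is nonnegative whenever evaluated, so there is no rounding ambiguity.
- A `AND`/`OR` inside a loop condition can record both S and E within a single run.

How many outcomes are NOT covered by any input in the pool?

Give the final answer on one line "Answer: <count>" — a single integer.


input #1 (k=1, q=-4, y=6): events B2->E, B1->T, B2->E, B1->T, B2->E, B1->T, B2->E, B1->T, B2->E, B1->T, B2->E, B1->T, B2->S, B1->F, ...; covers B1=T, B1=F, B2=S, B2=E, B3=F, B4=F, B5=F
input #2 (k=2, q=0, y=4): events B2->E, B1->F, B3->T, B3->T, B3->T, B3->F, B4->F, B5->T; covers B1=F, B2=E, B3=T, B3=F, B4=F, B5=T
input #3 (k=4, q=-4, y=4): events B2->E, B1->F, B3->T, B3->T, B3->T, B3->T, B3->T, B3->T, B3->T, B3->F, B4->F, B5->F; covers B1=F, B2=E, B3=T, B3=F, B4=F, B5=F
input #4 (k=2, q=-2, y=4): events B2->E, B1->F, B3->T, B3->T, B3->T, B3->T, B3->T, B3->F, B4->F, B5->T; covers B1=F, B2=E, B3=T, B3=F, B4=F, B5=T
input #5 (k=4, q=0, y=5): events B2->E, B1->F, B3->T, B3->T, B3->T, B3->F, B4->F, B5->F; covers B1=F, B2=E, B3=T, B3=F, B4=F, B5=F
input #6 (k=4, q=0, y=6): events B2->E, B1->T, B2->E, B1->T, B2->E, B1->T, B2->E, B1->T, B2->S, B1->F, B3->F, B4->F, B5->F; covers B1=T, B1=F, B2=S, B2=E, B3=F, B4=F, B5=F
input #7 (k=2, q=-2, y=5): events B2->E, B1->F, B3->T, B3->T, B3->T, B3->T, B3->T, B3->F, B4->F, B5->T; covers B1=F, B2=E, B3=T, B3=F, B4=F, B5=T
input #8 (k=1, q=0, y=2): events B2->E, B1->F, B3->T, B3->T, B3->T, B3->F, B4->F, B5->F; covers B1=F, B2=E, B3=T, B3=F, B4=F, B5=F
union over the pool: B1=T, B1=F, B2=S, B2=E, B3=T, B3=F, B4=F, B5=T, B5=F
uncovered (1 of 10): B4=T
Answer: 1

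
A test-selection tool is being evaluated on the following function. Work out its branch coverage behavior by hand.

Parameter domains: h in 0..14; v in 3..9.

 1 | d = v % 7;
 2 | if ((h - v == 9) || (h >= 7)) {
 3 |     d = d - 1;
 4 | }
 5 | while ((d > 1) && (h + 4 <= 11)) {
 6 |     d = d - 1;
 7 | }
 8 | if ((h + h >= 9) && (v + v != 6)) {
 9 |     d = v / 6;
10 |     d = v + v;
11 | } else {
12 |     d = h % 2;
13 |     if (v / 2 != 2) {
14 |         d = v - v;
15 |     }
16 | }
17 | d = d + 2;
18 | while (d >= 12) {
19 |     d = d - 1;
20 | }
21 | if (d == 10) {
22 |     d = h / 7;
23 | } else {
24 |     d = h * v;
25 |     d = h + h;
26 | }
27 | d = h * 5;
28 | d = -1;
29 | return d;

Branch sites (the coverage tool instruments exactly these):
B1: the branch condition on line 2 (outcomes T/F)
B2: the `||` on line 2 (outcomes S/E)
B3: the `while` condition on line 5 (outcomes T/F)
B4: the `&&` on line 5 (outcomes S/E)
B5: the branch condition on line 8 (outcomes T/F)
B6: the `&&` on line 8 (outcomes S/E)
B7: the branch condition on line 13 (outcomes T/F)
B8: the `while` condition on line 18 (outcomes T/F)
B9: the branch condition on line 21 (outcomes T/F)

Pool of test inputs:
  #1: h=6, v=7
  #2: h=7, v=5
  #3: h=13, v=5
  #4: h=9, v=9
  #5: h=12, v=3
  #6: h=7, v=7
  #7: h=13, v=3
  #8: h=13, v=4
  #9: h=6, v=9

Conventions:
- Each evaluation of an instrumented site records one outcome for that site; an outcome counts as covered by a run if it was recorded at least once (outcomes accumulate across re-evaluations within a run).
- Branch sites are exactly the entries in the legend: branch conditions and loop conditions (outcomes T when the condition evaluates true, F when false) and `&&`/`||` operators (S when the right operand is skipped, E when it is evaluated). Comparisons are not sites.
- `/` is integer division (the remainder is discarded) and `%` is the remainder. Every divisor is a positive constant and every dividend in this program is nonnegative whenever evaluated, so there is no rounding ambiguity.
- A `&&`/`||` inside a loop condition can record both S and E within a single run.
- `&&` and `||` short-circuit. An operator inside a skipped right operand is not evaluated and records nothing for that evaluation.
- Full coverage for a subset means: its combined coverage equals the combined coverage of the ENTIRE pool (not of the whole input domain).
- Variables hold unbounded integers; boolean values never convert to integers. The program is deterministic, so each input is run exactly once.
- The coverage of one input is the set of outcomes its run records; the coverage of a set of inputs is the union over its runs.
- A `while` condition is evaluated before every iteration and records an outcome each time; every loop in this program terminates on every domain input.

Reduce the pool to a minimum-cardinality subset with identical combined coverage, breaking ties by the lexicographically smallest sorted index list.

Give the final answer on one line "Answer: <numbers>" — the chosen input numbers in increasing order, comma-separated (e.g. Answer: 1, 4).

input #1 (h=6, v=7): covers B1=F, B2=E, B3=F, B4=S, B5=T, B6=E, B8=T, B8=F, B9=F
input #2 (h=7, v=5): covers B1=T, B2=E, B3=T, B3=F, B4=S, B4=E, B5=T, B6=E, B8=T, B8=F, B9=F
input #3 (h=13, v=5): covers B1=T, B2=E, B3=F, B4=E, B5=T, B6=E, B8=T, B8=F, B9=F
input #4 (h=9, v=9): covers B1=T, B2=E, B3=F, B4=S, B5=T, B6=E, B8=T, B8=F, B9=F
input #5 (h=12, v=3): covers B1=T, B2=S, B3=F, B4=E, B5=F, B6=E, B7=T, B8=F, B9=F
input #6 (h=7, v=7): covers B1=T, B2=E, B3=F, B4=S, B5=T, B6=E, B8=T, B8=F, B9=F
input #7 (h=13, v=3): covers B1=T, B2=E, B3=F, B4=E, B5=F, B6=E, B7=T, B8=F, B9=F
input #8 (h=13, v=4): covers B1=T, B2=S, B3=F, B4=E, B5=T, B6=E, B8=F, B9=T
input #9 (h=6, v=9): covers B1=F, B2=E, B3=T, B3=F, B4=S, B4=E, B5=T, B6=E, B8=T, B8=F, B9=F
the full pool covers 16 outcomes: B1=T, B1=F, B2=S, B2=E, B3=T, B3=F, B4=S, B4=E, B5=T, B5=F, B6=E, B7=T, B8=T, B8=F, B9=T, B9=F
every size-1 subset falls short of the 16 outcomes (best: 11/16)
every size-2 subset falls short of the 16 outcomes (best: 15/16)
at size 3, {5, 8, 9} reaches all 16 outcomes; every lexicographically earlier size-3 subset fails

Answer: 5, 8, 9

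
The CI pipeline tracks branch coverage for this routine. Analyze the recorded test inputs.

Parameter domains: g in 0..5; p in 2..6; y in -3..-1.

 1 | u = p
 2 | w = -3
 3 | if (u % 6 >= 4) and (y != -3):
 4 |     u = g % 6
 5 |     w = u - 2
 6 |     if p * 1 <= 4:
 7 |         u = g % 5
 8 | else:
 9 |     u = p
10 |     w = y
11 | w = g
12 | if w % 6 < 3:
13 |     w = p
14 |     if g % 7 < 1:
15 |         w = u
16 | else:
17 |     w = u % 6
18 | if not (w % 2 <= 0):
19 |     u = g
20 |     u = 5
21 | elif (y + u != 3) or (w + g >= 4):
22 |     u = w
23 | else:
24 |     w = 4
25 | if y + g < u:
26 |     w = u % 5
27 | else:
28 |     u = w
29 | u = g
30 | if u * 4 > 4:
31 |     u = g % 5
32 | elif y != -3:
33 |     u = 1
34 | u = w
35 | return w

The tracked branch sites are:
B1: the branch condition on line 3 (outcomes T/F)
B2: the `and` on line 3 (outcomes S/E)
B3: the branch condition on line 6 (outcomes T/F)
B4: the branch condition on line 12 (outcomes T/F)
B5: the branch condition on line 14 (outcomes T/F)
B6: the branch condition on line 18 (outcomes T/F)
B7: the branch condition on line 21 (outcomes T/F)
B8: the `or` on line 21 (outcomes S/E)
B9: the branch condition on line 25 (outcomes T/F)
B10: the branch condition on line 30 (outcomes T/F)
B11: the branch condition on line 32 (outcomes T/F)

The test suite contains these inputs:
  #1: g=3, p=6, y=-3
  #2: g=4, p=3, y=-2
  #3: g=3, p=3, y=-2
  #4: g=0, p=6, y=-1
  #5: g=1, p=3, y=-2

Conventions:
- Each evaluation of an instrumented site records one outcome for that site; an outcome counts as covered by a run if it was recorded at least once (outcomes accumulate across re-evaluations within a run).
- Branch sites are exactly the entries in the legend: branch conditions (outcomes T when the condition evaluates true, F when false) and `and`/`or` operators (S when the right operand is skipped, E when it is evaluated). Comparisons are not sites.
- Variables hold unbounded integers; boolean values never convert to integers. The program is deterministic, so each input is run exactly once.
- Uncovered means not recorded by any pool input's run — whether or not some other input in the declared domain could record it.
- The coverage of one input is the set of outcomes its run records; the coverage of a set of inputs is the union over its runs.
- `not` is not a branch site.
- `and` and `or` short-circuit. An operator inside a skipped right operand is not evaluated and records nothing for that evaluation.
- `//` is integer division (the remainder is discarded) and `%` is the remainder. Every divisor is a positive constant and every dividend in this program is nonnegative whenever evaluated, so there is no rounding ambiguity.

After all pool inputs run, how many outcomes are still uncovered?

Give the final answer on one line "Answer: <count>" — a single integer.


#1 (g=3, p=6, y=-3) -> B2->S, B1->F, B4->F, B6->F, B8->E, B7->F, B9->T, B10->T; covered: B1=F, B2=S, B4=F, B6=F, B7=F, B8=E, B9=T, B10=T
#2 (g=4, p=3, y=-2) -> B2->S, B1->F, B4->F, B6->T, B9->T, B10->T; covered: B1=F, B2=S, B4=F, B6=T, B9=T, B10=T
#3 (g=3, p=3, y=-2) -> B2->S, B1->F, B4->F, B6->T, B9->T, B10->T; covered: B1=F, B2=S, B4=F, B6=T, B9=T, B10=T
#4 (g=0, p=6, y=-1) -> B2->S, B1->F, B4->T, B5->T, B6->F, B8->S, B7->T, B9->T, B10->F, B11->T; covered: B1=F, B2=S, B4=T, B5=T, B6=F, B7=T, B8=S, B9=T, B10=F, B11=T
#5 (g=1, p=3, y=-2) -> B2->S, B1->F, B4->T, B5->F, B6->T, B9->T, B10->F, B11->T; covered: B1=F, B2=S, B4=T, B5=F, B6=T, B9=T, B10=F, B11=T
union over the pool: B1=F, B2=S, B4=T, B4=F, B5=T, B5=F, B6=T, B6=F, B7=T, B7=F, B8=S, B8=E, B9=T, B10=T, B10=F, B11=T
uncovered (6 of 22): B1=T, B2=E, B3=T, B3=F, B9=F, B11=F
Answer: 6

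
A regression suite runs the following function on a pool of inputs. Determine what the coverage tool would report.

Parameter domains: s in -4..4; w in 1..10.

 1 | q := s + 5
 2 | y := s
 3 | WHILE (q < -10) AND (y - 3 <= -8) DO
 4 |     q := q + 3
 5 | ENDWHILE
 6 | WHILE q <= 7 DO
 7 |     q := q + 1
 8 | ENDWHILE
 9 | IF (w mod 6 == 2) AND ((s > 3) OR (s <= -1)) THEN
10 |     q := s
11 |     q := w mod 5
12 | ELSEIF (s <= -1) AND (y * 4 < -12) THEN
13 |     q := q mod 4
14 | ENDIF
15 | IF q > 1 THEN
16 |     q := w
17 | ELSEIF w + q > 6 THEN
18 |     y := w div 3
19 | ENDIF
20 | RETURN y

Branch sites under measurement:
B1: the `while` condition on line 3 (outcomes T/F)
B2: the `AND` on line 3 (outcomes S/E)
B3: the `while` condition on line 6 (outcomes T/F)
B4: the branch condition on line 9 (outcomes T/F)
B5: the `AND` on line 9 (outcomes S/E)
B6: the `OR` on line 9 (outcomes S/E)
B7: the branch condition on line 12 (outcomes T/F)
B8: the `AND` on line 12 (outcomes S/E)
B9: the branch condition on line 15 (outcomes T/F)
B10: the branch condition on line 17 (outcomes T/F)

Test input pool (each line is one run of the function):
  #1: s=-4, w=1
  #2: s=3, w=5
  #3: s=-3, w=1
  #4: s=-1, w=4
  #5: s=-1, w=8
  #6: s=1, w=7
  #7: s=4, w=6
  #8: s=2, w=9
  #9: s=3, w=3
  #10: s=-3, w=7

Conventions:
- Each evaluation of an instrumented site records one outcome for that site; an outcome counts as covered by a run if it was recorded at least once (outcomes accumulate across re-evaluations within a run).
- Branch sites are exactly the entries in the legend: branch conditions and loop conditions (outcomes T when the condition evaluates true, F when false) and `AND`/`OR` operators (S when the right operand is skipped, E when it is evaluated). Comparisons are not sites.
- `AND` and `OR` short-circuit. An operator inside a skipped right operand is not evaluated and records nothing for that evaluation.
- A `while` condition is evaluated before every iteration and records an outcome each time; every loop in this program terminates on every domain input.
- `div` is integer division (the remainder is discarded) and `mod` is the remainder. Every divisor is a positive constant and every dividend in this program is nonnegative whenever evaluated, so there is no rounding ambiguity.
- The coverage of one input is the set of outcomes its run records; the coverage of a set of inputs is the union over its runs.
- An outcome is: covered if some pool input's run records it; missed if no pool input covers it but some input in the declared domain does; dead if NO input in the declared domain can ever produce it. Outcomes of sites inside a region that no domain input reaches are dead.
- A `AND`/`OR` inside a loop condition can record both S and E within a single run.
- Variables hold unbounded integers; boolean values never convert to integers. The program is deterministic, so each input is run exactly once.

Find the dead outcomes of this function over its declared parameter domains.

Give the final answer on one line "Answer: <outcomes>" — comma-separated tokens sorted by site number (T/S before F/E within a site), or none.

sweeping the full domain (90 inputs) for each outcome:
  B1=T: never recorded by any domain input -> dead
  B2=E: never recorded by any domain input -> dead
  reachable outcomes have witnesses, e.g. B1=F (e.g. s=-4, w=1), B2=S (e.g. s=-4, w=1), B3=T (e.g. s=-4, w=1), B3=F (e.g. s=-4, w=1)

Answer: B1=T, B2=E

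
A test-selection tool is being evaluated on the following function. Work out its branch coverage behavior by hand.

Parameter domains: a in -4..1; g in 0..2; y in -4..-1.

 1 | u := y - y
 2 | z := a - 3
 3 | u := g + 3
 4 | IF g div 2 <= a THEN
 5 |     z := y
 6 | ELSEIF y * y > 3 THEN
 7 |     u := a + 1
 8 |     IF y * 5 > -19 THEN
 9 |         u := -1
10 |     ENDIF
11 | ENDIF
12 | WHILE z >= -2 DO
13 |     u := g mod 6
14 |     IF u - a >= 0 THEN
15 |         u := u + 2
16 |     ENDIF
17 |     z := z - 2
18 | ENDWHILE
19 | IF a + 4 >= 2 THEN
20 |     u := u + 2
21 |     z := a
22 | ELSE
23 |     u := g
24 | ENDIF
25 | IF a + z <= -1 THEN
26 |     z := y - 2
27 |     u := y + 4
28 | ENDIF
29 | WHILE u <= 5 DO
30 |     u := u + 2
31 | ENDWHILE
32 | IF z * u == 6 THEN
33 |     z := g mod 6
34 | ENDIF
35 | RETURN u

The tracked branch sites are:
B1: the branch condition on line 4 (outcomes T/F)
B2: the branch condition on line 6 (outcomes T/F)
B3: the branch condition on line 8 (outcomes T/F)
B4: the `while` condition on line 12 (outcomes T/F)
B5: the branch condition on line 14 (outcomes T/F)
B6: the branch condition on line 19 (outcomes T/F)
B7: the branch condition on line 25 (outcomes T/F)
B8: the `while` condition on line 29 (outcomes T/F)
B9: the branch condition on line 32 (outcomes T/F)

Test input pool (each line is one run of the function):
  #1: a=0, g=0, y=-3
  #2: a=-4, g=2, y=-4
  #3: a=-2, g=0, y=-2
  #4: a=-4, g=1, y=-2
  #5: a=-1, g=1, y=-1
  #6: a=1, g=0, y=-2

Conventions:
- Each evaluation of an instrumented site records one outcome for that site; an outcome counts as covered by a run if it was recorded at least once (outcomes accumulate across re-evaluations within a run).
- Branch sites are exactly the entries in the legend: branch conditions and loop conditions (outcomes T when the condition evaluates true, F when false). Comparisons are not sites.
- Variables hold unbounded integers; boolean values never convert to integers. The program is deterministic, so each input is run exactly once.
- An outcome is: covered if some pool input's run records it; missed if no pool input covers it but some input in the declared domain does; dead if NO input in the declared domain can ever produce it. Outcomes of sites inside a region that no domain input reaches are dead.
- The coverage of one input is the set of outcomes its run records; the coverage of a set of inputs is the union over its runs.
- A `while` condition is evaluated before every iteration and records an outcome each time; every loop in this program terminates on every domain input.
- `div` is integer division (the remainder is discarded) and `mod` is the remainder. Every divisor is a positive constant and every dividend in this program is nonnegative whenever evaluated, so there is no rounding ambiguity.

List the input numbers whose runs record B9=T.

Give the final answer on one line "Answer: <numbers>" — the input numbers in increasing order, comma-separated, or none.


input #1 (a=0, g=0, y=-3): never hits B9=T
input #2 (a=-4, g=2, y=-4): never hits B9=T
input #3 (a=-2, g=0, y=-2): never hits B9=T
input #4 (a=-4, g=1, y=-2): never hits B9=T
input #5 (a=-1, g=1, y=-1): never hits B9=T
input #6 (a=1, g=0, y=-2): hits B9=T
Answer: 6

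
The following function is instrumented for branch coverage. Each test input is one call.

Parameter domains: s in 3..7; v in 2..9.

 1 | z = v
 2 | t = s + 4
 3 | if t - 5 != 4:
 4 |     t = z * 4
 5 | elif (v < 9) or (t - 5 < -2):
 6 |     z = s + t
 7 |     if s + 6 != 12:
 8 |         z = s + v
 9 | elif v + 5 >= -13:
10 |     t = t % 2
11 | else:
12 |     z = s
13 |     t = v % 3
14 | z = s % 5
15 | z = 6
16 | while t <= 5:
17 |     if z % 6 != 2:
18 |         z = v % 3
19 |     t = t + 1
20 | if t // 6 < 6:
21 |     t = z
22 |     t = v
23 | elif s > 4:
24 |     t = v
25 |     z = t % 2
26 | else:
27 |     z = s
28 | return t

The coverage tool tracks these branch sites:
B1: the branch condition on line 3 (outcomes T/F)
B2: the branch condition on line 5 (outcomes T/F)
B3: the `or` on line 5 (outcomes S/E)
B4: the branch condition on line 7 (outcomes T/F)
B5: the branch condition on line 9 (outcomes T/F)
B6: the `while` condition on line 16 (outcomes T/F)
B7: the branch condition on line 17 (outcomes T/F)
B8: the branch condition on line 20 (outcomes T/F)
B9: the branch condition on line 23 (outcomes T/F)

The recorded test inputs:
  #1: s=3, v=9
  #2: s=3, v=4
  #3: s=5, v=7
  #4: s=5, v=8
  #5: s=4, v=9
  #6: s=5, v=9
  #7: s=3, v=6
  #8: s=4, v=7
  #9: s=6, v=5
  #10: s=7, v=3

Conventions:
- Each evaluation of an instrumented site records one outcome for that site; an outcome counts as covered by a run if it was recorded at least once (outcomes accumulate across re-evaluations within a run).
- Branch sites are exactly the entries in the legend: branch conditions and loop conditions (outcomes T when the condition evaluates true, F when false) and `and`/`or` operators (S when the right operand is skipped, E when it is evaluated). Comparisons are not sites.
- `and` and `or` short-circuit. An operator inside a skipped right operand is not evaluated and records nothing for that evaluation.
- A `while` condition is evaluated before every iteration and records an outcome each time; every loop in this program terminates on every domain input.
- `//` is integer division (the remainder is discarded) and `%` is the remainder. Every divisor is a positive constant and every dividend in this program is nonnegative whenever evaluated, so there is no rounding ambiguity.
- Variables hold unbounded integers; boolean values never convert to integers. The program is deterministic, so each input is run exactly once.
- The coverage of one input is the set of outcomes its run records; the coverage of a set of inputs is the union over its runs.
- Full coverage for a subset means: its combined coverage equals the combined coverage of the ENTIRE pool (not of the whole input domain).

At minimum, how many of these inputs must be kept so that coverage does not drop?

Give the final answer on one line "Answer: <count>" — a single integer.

input #1 (s=3, v=9): events B1->T, B6->F, B8->F, B9->F; covers B1=T, B6=F, B8=F, B9=F
input #2 (s=3, v=4): events B1->T, B6->F, B8->T; covers B1=T, B6=F, B8=T
input #3 (s=5, v=7): events B1->F, B3->S, B2->T, B4->T, B6->F, B8->T; covers B1=F, B2=T, B3=S, B4=T, B6=F, B8=T
input #4 (s=5, v=8): events B1->F, B3->S, B2->T, B4->T, B6->F, B8->T; covers B1=F, B2=T, B3=S, B4=T, B6=F, B8=T
input #5 (s=4, v=9): events B1->T, B6->F, B8->F, B9->F; covers B1=T, B6=F, B8=F, B9=F
input #6 (s=5, v=9): events B1->F, B3->E, B2->F, B5->T, B6->T, B7->T, B6->T, B7->T, B6->T, B7->T, B6->T, B7->T, B6->T, B7->T, ...; covers B1=F, B2=F, B3=E, B5=T, B6=T, B6=F, B7=T, B8=T
input #7 (s=3, v=6): events B1->T, B6->F, B8->T; covers B1=T, B6=F, B8=T
input #8 (s=4, v=7): events B1->T, B6->F, B8->T; covers B1=T, B6=F, B8=T
input #9 (s=6, v=5): events B1->T, B6->F, B8->T; covers B1=T, B6=F, B8=T
input #10 (s=7, v=3): events B1->T, B6->F, B8->T; covers B1=T, B6=F, B8=T
pool-wide coverage (14 outcomes): B1=T, B1=F, B2=T, B2=F, B3=S, B3=E, B4=T, B5=T, B6=T, B6=F, B7=T, B8=T, B8=F, B9=F
no size-1 subset reaches all 14 outcomes (best union: 8/14)
no size-2 subset reaches all 14 outcomes (best union: 11/14)
inputs {1, 3, 6} (size 3) cover everything; no size-3 subset with a lexicographically smaller index list covers all 14

Answer: 3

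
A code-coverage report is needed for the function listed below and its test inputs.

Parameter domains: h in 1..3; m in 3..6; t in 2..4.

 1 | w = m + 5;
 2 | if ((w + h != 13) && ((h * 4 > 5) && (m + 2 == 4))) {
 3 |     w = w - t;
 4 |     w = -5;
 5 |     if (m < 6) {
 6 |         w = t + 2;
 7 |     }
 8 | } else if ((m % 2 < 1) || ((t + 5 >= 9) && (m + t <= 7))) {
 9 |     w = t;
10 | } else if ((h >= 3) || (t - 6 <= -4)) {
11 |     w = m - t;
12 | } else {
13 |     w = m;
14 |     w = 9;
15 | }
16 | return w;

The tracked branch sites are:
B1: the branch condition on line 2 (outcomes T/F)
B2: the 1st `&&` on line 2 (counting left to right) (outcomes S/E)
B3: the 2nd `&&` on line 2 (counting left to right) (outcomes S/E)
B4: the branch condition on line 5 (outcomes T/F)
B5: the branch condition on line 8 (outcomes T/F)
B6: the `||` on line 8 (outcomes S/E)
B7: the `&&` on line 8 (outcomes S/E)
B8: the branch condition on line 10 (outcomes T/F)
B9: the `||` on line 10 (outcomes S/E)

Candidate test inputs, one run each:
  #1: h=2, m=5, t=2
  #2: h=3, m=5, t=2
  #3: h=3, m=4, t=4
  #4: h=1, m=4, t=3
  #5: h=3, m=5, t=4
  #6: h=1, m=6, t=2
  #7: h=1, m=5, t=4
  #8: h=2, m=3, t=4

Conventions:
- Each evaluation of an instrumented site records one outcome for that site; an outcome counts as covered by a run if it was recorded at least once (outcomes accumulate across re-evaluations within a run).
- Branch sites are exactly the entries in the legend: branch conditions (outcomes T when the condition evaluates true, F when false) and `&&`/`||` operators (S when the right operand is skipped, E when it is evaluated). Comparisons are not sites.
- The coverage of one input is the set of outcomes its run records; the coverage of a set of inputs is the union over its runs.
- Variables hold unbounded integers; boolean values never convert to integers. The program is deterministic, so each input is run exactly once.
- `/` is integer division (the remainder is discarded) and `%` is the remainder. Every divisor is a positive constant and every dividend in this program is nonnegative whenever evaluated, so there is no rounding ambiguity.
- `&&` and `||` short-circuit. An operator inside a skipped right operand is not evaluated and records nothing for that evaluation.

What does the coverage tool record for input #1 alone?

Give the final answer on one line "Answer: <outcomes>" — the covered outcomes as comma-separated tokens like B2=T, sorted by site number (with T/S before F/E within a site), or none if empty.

Simulating input #1 (h=2, m=5, t=2) step by step:
  B2->E, B3->E, B1->F, B6->E, B7->S, B5->F, B9->E, B8->T
as a set, this run covers: B1=F, B2=E, B3=E, B5=F, B6=E, B7=S, B8=T, B9=E

Answer: B1=F, B2=E, B3=E, B5=F, B6=E, B7=S, B8=T, B9=E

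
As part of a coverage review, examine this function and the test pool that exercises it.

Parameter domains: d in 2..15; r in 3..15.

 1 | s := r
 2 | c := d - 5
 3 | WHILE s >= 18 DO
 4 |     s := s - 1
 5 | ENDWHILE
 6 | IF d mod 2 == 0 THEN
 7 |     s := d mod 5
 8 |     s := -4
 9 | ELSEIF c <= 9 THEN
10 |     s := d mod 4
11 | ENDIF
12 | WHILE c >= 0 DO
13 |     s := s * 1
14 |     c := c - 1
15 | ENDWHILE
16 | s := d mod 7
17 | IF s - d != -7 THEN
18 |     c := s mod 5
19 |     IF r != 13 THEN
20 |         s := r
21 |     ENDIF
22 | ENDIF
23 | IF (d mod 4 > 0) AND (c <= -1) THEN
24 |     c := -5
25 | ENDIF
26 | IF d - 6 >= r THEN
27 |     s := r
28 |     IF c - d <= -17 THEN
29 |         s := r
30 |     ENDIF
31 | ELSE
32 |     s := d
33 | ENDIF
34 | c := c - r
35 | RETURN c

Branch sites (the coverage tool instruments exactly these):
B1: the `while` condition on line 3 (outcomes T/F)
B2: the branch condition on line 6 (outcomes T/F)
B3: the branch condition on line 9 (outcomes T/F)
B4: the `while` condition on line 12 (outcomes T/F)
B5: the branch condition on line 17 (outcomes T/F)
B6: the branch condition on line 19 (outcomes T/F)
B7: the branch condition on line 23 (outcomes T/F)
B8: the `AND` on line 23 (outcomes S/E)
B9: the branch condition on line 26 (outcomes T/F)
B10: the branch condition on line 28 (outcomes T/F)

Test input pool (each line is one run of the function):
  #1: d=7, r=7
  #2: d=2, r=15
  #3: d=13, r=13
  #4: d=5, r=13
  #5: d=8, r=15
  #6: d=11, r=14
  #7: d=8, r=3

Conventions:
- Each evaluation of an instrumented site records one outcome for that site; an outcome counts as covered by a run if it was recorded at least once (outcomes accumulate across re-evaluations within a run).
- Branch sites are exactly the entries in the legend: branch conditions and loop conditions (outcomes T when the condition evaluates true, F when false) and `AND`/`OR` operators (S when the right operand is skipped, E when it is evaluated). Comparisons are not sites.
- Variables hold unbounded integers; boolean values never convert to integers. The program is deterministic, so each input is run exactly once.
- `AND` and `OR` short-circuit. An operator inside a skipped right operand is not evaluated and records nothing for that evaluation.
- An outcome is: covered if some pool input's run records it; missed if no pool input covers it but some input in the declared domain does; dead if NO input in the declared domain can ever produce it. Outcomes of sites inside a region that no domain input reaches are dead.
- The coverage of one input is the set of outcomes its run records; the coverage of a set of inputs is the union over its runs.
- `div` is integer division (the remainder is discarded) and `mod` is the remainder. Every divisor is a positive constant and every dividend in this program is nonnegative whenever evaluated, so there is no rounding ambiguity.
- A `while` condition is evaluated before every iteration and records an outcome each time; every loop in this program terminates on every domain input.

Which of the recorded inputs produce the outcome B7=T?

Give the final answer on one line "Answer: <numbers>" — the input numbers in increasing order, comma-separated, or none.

input #1 (d=7, r=7): hits B7=T
input #2 (d=2, r=15): never hits B7=T
input #3 (d=13, r=13): hits B7=T
input #4 (d=5, r=13): never hits B7=T
input #5 (d=8, r=15): never hits B7=T
input #6 (d=11, r=14): hits B7=T
input #7 (d=8, r=3): never hits B7=T

Answer: 1, 3, 6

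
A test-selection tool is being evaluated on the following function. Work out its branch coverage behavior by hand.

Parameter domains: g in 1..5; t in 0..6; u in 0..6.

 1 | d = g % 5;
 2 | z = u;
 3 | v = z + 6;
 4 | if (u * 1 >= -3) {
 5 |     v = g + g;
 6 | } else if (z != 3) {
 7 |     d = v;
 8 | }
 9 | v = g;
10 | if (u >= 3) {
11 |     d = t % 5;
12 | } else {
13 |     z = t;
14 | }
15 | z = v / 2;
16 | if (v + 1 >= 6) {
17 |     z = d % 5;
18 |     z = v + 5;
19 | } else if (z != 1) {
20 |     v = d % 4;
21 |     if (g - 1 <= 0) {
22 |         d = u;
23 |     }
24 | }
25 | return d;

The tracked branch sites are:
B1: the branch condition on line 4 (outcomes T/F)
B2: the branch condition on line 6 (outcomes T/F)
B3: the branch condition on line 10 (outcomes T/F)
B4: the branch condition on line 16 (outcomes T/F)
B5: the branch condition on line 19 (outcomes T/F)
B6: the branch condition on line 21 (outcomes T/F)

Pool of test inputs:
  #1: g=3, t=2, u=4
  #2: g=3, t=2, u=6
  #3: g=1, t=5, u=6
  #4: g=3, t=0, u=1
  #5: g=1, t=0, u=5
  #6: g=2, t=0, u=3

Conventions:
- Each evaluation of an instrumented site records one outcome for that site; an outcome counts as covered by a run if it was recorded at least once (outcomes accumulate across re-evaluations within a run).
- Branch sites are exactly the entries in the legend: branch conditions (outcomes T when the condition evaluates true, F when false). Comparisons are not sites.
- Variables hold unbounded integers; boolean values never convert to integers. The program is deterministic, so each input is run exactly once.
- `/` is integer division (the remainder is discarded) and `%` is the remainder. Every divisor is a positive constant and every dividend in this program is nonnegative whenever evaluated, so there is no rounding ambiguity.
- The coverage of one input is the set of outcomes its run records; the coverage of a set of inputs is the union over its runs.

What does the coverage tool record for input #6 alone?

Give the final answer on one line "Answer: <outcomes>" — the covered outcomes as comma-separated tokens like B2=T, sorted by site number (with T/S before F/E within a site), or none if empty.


Tracing the run of input #6 (g=2, t=0, u=3):
  B1->T, B3->T, B4->F, B5->F
collecting distinct outcomes: B1=T, B3=T, B4=F, B5=F
Answer: B1=T, B3=T, B4=F, B5=F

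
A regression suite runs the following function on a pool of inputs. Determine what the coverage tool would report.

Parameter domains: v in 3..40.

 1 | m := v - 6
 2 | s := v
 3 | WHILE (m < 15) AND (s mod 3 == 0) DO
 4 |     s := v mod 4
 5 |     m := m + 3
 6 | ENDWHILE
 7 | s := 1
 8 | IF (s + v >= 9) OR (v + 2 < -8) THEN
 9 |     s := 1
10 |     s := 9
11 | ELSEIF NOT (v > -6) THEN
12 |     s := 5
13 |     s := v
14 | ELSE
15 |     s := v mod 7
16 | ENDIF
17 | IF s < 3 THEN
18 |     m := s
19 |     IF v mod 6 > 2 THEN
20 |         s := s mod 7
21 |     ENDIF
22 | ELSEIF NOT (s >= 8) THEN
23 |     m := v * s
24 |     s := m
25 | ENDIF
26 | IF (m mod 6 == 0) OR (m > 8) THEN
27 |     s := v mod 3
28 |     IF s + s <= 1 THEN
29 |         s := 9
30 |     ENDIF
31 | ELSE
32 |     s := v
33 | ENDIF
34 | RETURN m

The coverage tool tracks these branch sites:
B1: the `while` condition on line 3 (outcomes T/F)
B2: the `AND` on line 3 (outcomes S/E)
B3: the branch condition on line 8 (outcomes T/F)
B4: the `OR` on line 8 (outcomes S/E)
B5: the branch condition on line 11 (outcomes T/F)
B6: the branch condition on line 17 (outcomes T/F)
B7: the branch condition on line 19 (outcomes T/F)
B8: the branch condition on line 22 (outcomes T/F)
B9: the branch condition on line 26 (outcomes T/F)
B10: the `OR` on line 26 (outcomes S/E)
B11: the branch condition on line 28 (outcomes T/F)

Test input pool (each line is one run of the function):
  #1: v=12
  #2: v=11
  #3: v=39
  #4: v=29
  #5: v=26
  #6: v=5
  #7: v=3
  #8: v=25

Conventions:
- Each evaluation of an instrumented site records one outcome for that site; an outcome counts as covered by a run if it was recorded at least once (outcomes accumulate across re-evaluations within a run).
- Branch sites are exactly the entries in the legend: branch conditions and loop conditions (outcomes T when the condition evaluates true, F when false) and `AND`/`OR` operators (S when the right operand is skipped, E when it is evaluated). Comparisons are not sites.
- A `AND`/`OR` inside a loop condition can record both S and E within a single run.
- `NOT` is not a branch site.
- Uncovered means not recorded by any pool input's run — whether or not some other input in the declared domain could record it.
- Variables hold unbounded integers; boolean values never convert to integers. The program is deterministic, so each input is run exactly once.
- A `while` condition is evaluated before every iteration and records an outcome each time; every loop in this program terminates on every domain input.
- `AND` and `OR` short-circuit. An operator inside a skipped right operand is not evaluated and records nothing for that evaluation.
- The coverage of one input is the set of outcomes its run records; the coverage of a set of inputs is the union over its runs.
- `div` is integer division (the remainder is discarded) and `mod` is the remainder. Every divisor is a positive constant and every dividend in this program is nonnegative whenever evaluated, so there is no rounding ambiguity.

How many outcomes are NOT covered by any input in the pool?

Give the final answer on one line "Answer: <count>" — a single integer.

input #1, v=12: events B2->E, B1->T, B2->E, B1->T, B2->E, B1->T, B2->S, B1->F, B4->S, B3->T, B6->F, B8->F, B10->E, B9->T, ...; outcomes B1=T, B1=F, B2=S, B2=E, B3=T, B4=S, B6=F, B8=F, B9=T, B10=E, B11=T
input #2, v=11: events B2->E, B1->F, B4->S, B3->T, B6->F, B8->F, B10->E, B9->F; outcomes B1=F, B2=E, B3=T, B4=S, B6=F, B8=F, B9=F, B10=E
input #3, v=39: events B2->S, B1->F, B4->S, B3->T, B6->F, B8->F, B10->E, B9->T, B11->T; outcomes B1=F, B2=S, B3=T, B4=S, B6=F, B8=F, B9=T, B10=E, B11=T
input #4, v=29: events B2->S, B1->F, B4->S, B3->T, B6->F, B8->F, B10->E, B9->T, B11->F; outcomes B1=F, B2=S, B3=T, B4=S, B6=F, B8=F, B9=T, B10=E, B11=F
input #5, v=26: events B2->S, B1->F, B4->S, B3->T, B6->F, B8->F, B10->E, B9->T, B11->F; outcomes B1=F, B2=S, B3=T, B4=S, B6=F, B8=F, B9=T, B10=E, B11=F
input #6, v=5: events B2->E, B1->F, B4->E, B3->F, B5->F, B6->F, B8->T, B10->E, B9->T, B11->F; outcomes B1=F, B2=E, B3=F, B4=E, B5=F, B6=F, B8=T, B9=T, B10=E, B11=F
input #7, v=3: events B2->E, B1->T, B2->E, B1->T, B2->E, B1->T, B2->E, B1->T, B2->E, B1->T, B2->E, B1->T, B2->S, B1->F, ...; outcomes B1=T, B1=F, B2=S, B2=E, B3=F, B4=E, B5=F, B6=F, B8=T, B9=T, B10=E, B11=T
input #8, v=25: events B2->S, B1->F, B4->S, B3->T, B6->F, B8->F, B10->E, B9->T, B11->F; outcomes B1=F, B2=S, B3=T, B4=S, B6=F, B8=F, B9=T, B10=E, B11=F
union over the pool: B1=T, B1=F, B2=S, B2=E, B3=T, B3=F, B4=S, B4=E, B5=F, B6=F, B8=T, B8=F, B9=T, B9=F, B10=E, B11=T, B11=F
uncovered (5 of 22): B5=T, B6=T, B7=T, B7=F, B10=S

Answer: 5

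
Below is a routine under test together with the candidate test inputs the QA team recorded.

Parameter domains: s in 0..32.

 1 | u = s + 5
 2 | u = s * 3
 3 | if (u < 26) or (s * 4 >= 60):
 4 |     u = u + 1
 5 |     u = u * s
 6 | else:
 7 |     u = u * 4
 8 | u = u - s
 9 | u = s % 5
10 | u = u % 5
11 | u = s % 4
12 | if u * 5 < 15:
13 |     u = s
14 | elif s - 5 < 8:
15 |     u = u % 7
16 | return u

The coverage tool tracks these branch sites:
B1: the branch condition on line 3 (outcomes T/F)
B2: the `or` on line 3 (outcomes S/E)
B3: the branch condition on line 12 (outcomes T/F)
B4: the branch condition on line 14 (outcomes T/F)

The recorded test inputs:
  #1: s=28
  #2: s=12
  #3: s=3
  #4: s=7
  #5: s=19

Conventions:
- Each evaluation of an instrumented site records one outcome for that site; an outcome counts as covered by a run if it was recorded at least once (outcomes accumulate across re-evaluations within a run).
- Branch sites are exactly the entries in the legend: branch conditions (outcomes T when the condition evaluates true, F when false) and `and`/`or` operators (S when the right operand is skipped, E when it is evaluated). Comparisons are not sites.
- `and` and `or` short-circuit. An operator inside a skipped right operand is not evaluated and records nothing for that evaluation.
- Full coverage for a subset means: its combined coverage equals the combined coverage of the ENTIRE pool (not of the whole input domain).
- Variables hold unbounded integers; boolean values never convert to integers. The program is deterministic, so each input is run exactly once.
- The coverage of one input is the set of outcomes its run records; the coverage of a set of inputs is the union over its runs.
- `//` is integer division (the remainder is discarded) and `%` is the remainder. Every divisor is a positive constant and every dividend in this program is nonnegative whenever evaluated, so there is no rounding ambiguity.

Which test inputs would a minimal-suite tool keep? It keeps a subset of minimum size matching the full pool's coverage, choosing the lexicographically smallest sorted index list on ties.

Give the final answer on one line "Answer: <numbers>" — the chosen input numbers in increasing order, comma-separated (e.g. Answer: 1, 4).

run #1 (s=28) runs B2->E, B1->T, B3->T; records B1=T, B2=E, B3=T
run #2 (s=12) runs B2->E, B1->F, B3->T; records B1=F, B2=E, B3=T
run #3 (s=3) runs B2->S, B1->T, B3->F, B4->T; records B1=T, B2=S, B3=F, B4=T
run #4 (s=7) runs B2->S, B1->T, B3->F, B4->T; records B1=T, B2=S, B3=F, B4=T
run #5 (s=19) runs B2->E, B1->T, B3->F, B4->F; records B1=T, B2=E, B3=F, B4=F
together the pool reaches 8 outcomes: B1=T, B1=F, B2=S, B2=E, B3=T, B3=F, B4=T, B4=F
every size-1 subset falls short of the 8 outcomes (best: 4/8)
every size-2 subset falls short of the 8 outcomes (best: 7/8)
size 3: inputs {2, 3, 5} cover all 8 outcomes, and no lexicographically smaller subset of this size does

Answer: 2, 3, 5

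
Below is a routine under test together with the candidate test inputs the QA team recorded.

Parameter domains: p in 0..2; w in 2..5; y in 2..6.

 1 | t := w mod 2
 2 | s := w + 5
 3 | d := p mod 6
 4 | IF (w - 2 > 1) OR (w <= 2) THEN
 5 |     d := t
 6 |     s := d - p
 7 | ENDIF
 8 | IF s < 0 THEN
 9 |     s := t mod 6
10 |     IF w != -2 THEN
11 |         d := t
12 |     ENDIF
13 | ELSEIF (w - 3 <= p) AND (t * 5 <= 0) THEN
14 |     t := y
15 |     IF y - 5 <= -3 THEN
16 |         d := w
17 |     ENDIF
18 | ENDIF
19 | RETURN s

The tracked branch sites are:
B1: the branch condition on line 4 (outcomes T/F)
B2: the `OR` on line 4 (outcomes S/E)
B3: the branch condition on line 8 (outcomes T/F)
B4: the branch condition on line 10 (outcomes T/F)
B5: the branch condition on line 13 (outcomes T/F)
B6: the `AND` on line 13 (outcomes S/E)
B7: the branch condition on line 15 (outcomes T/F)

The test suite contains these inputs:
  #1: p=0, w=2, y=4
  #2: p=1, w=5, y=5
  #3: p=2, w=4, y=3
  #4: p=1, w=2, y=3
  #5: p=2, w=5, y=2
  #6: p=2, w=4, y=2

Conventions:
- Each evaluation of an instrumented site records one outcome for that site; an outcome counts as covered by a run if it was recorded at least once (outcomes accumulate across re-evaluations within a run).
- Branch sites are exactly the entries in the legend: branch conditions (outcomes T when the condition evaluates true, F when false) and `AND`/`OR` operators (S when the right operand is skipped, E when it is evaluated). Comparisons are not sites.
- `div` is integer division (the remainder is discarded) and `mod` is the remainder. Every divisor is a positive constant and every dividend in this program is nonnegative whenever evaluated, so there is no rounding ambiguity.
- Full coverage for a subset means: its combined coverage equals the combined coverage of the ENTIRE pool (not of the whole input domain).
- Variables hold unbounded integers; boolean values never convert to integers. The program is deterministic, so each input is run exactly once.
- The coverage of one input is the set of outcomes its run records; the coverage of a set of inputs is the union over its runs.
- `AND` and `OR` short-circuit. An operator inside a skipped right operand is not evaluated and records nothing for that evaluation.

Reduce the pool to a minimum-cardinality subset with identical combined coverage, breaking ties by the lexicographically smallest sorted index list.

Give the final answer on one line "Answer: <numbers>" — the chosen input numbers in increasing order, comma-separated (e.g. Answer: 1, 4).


#1 (p=0, w=2, y=4) -> B2->E, B1->T, B3->F, B6->E, B5->T, B7->F; covered: B1=T, B2=E, B3=F, B5=T, B6=E, B7=F
#2 (p=1, w=5, y=5) -> B2->S, B1->T, B3->F, B6->S, B5->F; covered: B1=T, B2=S, B3=F, B5=F, B6=S
#3 (p=2, w=4, y=3) -> B2->S, B1->T, B3->T, B4->T; covered: B1=T, B2=S, B3=T, B4=T
#4 (p=1, w=2, y=3) -> B2->E, B1->T, B3->T, B4->T; covered: B1=T, B2=E, B3=T, B4=T
#5 (p=2, w=5, y=2) -> B2->S, B1->T, B3->T, B4->T; covered: B1=T, B2=S, B3=T, B4=T
#6 (p=2, w=4, y=2) -> B2->S, B1->T, B3->T, B4->T; covered: B1=T, B2=S, B3=T, B4=T
the full pool covers 11 outcomes: B1=T, B2=S, B2=E, B3=T, B3=F, B4=T, B5=T, B5=F, B6=S, B6=E, B7=F
checked all size-1 subsets: none covers 11 outcomes (max 6/11)
checked all size-2 subsets: none covers 11 outcomes (max 9/11)
the canonical winner is {1, 2, 3}: size 3, full 11-outcome coverage, earliest index list among size-3 covers
Answer: 1, 2, 3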